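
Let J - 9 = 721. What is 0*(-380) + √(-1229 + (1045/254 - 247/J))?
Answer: I*√2632744601785/46355 ≈ 35.003*I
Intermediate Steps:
J = 730 (J = 9 + 721 = 730)
0*(-380) + √(-1229 + (1045/254 - 247/J)) = 0*(-380) + √(-1229 + (1045/254 - 247/730)) = 0 + √(-1229 + (1045*(1/254) - 247*1/730)) = 0 + √(-1229 + (1045/254 - 247/730)) = 0 + √(-1229 + 175028/46355) = 0 + √(-56795267/46355) = 0 + I*√2632744601785/46355 = I*√2632744601785/46355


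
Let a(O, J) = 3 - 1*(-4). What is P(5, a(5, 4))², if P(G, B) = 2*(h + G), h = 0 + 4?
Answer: 324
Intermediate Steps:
h = 4
a(O, J) = 7 (a(O, J) = 3 + 4 = 7)
P(G, B) = 8 + 2*G (P(G, B) = 2*(4 + G) = 8 + 2*G)
P(5, a(5, 4))² = (8 + 2*5)² = (8 + 10)² = 18² = 324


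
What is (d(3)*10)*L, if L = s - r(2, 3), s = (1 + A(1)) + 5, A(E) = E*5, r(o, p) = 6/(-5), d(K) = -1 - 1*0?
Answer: -122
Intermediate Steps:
d(K) = -1 (d(K) = -1 + 0 = -1)
r(o, p) = -6/5 (r(o, p) = 6*(-⅕) = -6/5)
A(E) = 5*E
s = 11 (s = (1 + 5*1) + 5 = (1 + 5) + 5 = 6 + 5 = 11)
L = 61/5 (L = 11 - 1*(-6/5) = 11 + 6/5 = 61/5 ≈ 12.200)
(d(3)*10)*L = -1*10*(61/5) = -10*61/5 = -122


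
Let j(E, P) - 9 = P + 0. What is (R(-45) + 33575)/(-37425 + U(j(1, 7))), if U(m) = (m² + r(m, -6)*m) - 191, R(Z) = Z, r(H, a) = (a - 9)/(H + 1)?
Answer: -57001/63536 ≈ -0.89715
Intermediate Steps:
r(H, a) = (-9 + a)/(1 + H)
j(E, P) = 9 + P (j(E, P) = 9 + (P + 0) = 9 + P)
U(m) = -191 + m² - 15*m/(1 + m) (U(m) = (m² + ((-9 - 6)/(1 + m))*m) - 191 = (m² + (-15/(1 + m))*m) - 191 = (m² - 15*m/(1 + m)) - 191 = -191 + m² - 15*m/(1 + m))
(R(-45) + 33575)/(-37425 + U(j(1, 7))) = (-45 + 33575)/(-37425 + (-15*(9 + 7) + (1 + (9 + 7))*(-191 + (9 + 7)²))/(1 + (9 + 7))) = 33530/(-37425 + (-15*16 + (1 + 16)*(-191 + 16²))/(1 + 16)) = 33530/(-37425 + (-240 + 17*(-191 + 256))/17) = 33530/(-37425 + (-240 + 17*65)/17) = 33530/(-37425 + (-240 + 1105)/17) = 33530/(-37425 + (1/17)*865) = 33530/(-37425 + 865/17) = 33530/(-635360/17) = 33530*(-17/635360) = -57001/63536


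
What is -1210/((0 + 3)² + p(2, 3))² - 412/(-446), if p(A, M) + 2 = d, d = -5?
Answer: -134503/446 ≈ -301.58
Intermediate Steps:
p(A, M) = -7 (p(A, M) = -2 - 5 = -7)
-1210/((0 + 3)² + p(2, 3))² - 412/(-446) = -1210/((0 + 3)² - 7)² - 412/(-446) = -1210/(3² - 7)² - 412*(-1/446) = -1210/(9 - 7)² + 206/223 = -1210/(2²) + 206/223 = -1210/4 + 206/223 = -1210*¼ + 206/223 = -605/2 + 206/223 = -134503/446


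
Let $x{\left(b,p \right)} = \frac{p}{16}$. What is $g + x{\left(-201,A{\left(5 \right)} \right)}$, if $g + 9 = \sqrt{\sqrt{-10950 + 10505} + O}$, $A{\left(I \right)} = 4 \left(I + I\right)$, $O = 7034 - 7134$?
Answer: $- \frac{13}{2} + \sqrt{-100 + i \sqrt{445}} \approx -5.451 + 10.055 i$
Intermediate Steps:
$O = -100$ ($O = 7034 - 7134 = -100$)
$A{\left(I \right)} = 8 I$ ($A{\left(I \right)} = 4 \cdot 2 I = 8 I$)
$x{\left(b,p \right)} = \frac{p}{16}$ ($x{\left(b,p \right)} = p \frac{1}{16} = \frac{p}{16}$)
$g = -9 + \sqrt{-100 + i \sqrt{445}}$ ($g = -9 + \sqrt{\sqrt{-10950 + 10505} - 100} = -9 + \sqrt{\sqrt{-445} - 100} = -9 + \sqrt{i \sqrt{445} - 100} = -9 + \sqrt{-100 + i \sqrt{445}} \approx -7.951 + 10.055 i$)
$g + x{\left(-201,A{\left(5 \right)} \right)} = \left(-9 + \sqrt{-100 + i \sqrt{445}}\right) + \frac{8 \cdot 5}{16} = \left(-9 + \sqrt{-100 + i \sqrt{445}}\right) + \frac{1}{16} \cdot 40 = \left(-9 + \sqrt{-100 + i \sqrt{445}}\right) + \frac{5}{2} = - \frac{13}{2} + \sqrt{-100 + i \sqrt{445}}$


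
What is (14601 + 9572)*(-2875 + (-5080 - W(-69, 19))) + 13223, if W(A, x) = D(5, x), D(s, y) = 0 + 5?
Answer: -192403857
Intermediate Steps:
D(s, y) = 5
W(A, x) = 5
(14601 + 9572)*(-2875 + (-5080 - W(-69, 19))) + 13223 = (14601 + 9572)*(-2875 + (-5080 - 1*5)) + 13223 = 24173*(-2875 + (-5080 - 5)) + 13223 = 24173*(-2875 - 5085) + 13223 = 24173*(-7960) + 13223 = -192417080 + 13223 = -192403857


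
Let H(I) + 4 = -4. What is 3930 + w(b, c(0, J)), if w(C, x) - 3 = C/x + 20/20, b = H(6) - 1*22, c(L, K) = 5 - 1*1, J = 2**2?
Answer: 7853/2 ≈ 3926.5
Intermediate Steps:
J = 4
H(I) = -8 (H(I) = -4 - 4 = -8)
c(L, K) = 4 (c(L, K) = 5 - 1 = 4)
b = -30 (b = -8 - 1*22 = -8 - 22 = -30)
w(C, x) = 4 + C/x (w(C, x) = 3 + (C/x + 20/20) = 3 + (C/x + 20*(1/20)) = 3 + (C/x + 1) = 3 + (1 + C/x) = 4 + C/x)
3930 + w(b, c(0, J)) = 3930 + (4 - 30/4) = 3930 + (4 - 30*1/4) = 3930 + (4 - 15/2) = 3930 - 7/2 = 7853/2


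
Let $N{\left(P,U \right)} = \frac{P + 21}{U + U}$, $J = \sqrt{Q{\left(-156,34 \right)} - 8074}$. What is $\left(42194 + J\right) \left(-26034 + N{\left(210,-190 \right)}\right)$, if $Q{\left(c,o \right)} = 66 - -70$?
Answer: $- \frac{208715806647}{190} - \frac{623268513 i \sqrt{2}}{380} \approx -1.0985 \cdot 10^{9} - 2.3196 \cdot 10^{6} i$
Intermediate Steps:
$Q{\left(c,o \right)} = 136$ ($Q{\left(c,o \right)} = 66 + 70 = 136$)
$J = 63 i \sqrt{2}$ ($J = \sqrt{136 - 8074} = \sqrt{-7938} = 63 i \sqrt{2} \approx 89.095 i$)
$N{\left(P,U \right)} = \frac{21 + P}{2 U}$
$\left(42194 + J\right) \left(-26034 + N{\left(210,-190 \right)}\right) = \left(42194 + 63 i \sqrt{2}\right) \left(-26034 + \frac{21 + 210}{2 \left(-190\right)}\right) = \left(42194 + 63 i \sqrt{2}\right) \left(-26034 + \frac{1}{2} \left(- \frac{1}{190}\right) 231\right) = \left(42194 + 63 i \sqrt{2}\right) \left(-26034 - \frac{231}{380}\right) = \left(42194 + 63 i \sqrt{2}\right) \left(- \frac{9893151}{380}\right) = - \frac{208715806647}{190} - \frac{623268513 i \sqrt{2}}{380}$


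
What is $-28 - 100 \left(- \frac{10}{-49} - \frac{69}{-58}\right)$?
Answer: $- \frac{237838}{1421} \approx -167.37$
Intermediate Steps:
$-28 - 100 \left(- \frac{10}{-49} - \frac{69}{-58}\right) = -28 - 100 \left(\left(-10\right) \left(- \frac{1}{49}\right) - - \frac{69}{58}\right) = -28 - 100 \left(\frac{10}{49} + \frac{69}{58}\right) = -28 - \frac{198050}{1421} = - \frac{237838}{1421}$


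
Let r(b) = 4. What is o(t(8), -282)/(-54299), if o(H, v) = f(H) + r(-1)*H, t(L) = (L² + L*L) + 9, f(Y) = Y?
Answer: -685/54299 ≈ -0.012615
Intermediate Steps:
t(L) = 9 + 2*L² (t(L) = (L² + L²) + 9 = 2*L² + 9 = 9 + 2*L²)
o(H, v) = 5*H (o(H, v) = H + 4*H = 5*H)
o(t(8), -282)/(-54299) = (5*(9 + 2*8²))/(-54299) = (5*(9 + 2*64))*(-1/54299) = (5*(9 + 128))*(-1/54299) = (5*137)*(-1/54299) = 685*(-1/54299) = -685/54299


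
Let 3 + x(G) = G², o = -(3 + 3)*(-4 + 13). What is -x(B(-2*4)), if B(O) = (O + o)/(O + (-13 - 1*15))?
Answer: 11/324 ≈ 0.033951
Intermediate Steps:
o = -54 (o = -6*9 = -1*54 = -54)
B(O) = (-54 + O)/(-28 + O) (B(O) = (O - 54)/(O + (-13 - 1*15)) = (-54 + O)/(O + (-13 - 15)) = (-54 + O)/(O - 28) = (-54 + O)/(-28 + O))
x(G) = -3 + G²
-x(B(-2*4)) = -(-3 + ((-54 - 2*4)/(-28 - 2*4))²) = -(-3 + ((-54 - 8)/(-28 - 8))²) = -(-3 + (-62/(-36))²) = -(-3 + (-1/36*(-62))²) = -(-3 + (31/18)²) = -(-3 + 961/324) = -1*(-11/324) = 11/324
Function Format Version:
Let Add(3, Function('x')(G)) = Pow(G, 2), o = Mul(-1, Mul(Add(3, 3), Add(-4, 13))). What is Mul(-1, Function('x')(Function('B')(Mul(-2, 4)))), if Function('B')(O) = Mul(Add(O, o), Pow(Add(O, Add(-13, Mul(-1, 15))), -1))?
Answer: Rational(11, 324) ≈ 0.033951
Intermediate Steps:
o = -54 (o = Mul(-1, Mul(6, 9)) = Mul(-1, 54) = -54)
Function('B')(O) = Mul(Pow(Add(-28, O), -1), Add(-54, O)) (Function('B')(O) = Mul(Add(O, -54), Pow(Add(O, Add(-13, Mul(-1, 15))), -1)) = Mul(Add(-54, O), Pow(Add(O, Add(-13, -15)), -1)) = Mul(Add(-54, O), Pow(Add(O, -28), -1)) = Mul(Add(-54, O), Pow(Add(-28, O), -1)) = Mul(Pow(Add(-28, O), -1), Add(-54, O)))
Function('x')(G) = Add(-3, Pow(G, 2))
Mul(-1, Function('x')(Function('B')(Mul(-2, 4)))) = Mul(-1, Add(-3, Pow(Mul(Pow(Add(-28, Mul(-2, 4)), -1), Add(-54, Mul(-2, 4))), 2))) = Mul(-1, Add(-3, Pow(Mul(Pow(Add(-28, -8), -1), Add(-54, -8)), 2))) = Mul(-1, Add(-3, Pow(Mul(Pow(-36, -1), -62), 2))) = Mul(-1, Add(-3, Pow(Mul(Rational(-1, 36), -62), 2))) = Mul(-1, Add(-3, Pow(Rational(31, 18), 2))) = Mul(-1, Add(-3, Rational(961, 324))) = Mul(-1, Rational(-11, 324)) = Rational(11, 324)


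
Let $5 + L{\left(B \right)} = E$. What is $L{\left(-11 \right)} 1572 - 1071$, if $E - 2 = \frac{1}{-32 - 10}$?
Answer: $- \frac{40771}{7} \approx -5824.4$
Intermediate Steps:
$E = \frac{83}{42}$ ($E = 2 + \frac{1}{-32 - 10} = 2 + \frac{1}{-42} = 2 - \frac{1}{42} = \frac{83}{42} \approx 1.9762$)
$L{\left(B \right)} = - \frac{127}{42}$ ($L{\left(B \right)} = -5 + \frac{83}{42} = - \frac{127}{42}$)
$L{\left(-11 \right)} 1572 - 1071 = \left(- \frac{127}{42}\right) 1572 - 1071 = - \frac{33274}{7} - 1071 = - \frac{40771}{7}$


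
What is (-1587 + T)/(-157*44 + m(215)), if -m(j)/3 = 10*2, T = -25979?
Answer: 13783/3484 ≈ 3.9561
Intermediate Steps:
m(j) = -60 (m(j) = -30*2 = -3*20 = -60)
(-1587 + T)/(-157*44 + m(215)) = (-1587 - 25979)/(-157*44 - 60) = -27566/(-6908 - 60) = -27566/(-6968) = -27566*(-1/6968) = 13783/3484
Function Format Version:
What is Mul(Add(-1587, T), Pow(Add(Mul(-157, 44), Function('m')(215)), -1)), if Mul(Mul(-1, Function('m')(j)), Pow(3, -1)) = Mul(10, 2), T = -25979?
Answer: Rational(13783, 3484) ≈ 3.9561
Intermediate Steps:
Function('m')(j) = -60 (Function('m')(j) = Mul(-3, Mul(10, 2)) = Mul(-3, 20) = -60)
Mul(Add(-1587, T), Pow(Add(Mul(-157, 44), Function('m')(215)), -1)) = Mul(Add(-1587, -25979), Pow(Add(Mul(-157, 44), -60), -1)) = Mul(-27566, Pow(Add(-6908, -60), -1)) = Mul(-27566, Pow(-6968, -1)) = Mul(-27566, Rational(-1, 6968)) = Rational(13783, 3484)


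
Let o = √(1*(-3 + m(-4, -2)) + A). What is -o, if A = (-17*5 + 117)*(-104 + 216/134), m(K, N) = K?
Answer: -I*√14739263/67 ≈ -57.301*I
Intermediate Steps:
A = -219520/67 (A = (-85 + 117)*(-104 + 216*(1/134)) = 32*(-104 + 108/67) = 32*(-6860/67) = -219520/67 ≈ -3276.4)
o = I*√14739263/67 (o = √(1*(-3 - 4) - 219520/67) = √(1*(-7) - 219520/67) = √(-7 - 219520/67) = √(-219989/67) = I*√14739263/67 ≈ 57.301*I)
-o = -I*√14739263/67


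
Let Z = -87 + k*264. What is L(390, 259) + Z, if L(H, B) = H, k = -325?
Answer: -85497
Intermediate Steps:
Z = -85887 (Z = -87 - 325*264 = -87 - 85800 = -85887)
L(390, 259) + Z = 390 - 85887 = -85497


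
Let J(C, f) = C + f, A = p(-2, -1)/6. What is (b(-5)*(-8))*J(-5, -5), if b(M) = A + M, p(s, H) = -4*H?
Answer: -1040/3 ≈ -346.67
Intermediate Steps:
A = ⅔ (A = -4*(-1)/6 = 4*(⅙) = ⅔ ≈ 0.66667)
b(M) = ⅔ + M
(b(-5)*(-8))*J(-5, -5) = ((⅔ - 5)*(-8))*(-5 - 5) = -13/3*(-8)*(-10) = (104/3)*(-10) = -1040/3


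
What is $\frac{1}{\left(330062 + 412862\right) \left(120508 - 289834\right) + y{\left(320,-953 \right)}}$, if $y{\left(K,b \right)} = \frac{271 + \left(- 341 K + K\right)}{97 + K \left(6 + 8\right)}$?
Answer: $- \frac{4577}{575769890506777} \approx -7.9493 \cdot 10^{-12}$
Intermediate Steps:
$y{\left(K,b \right)} = \frac{271 - 340 K}{97 + 14 K}$ ($y{\left(K,b \right)} = \frac{271 - 340 K}{97 + K 14} = \frac{271 - 340 K}{97 + 14 K}$)
$\frac{1}{\left(330062 + 412862\right) \left(120508 - 289834\right) + y{\left(320,-953 \right)}} = \frac{1}{\left(330062 + 412862\right) \left(120508 - 289834\right) + \frac{271 - 108800}{97 + 14 \cdot 320}} = \frac{1}{742924 \left(-169326\right) + \frac{271 - 108800}{97 + 4480}} = \frac{1}{-125796349224 + \frac{1}{4577} \left(-108529\right)} = \frac{1}{-125796349224 - \frac{108529}{4577}} = \frac{1}{- \frac{575769890506777}{4577}} = - \frac{4577}{575769890506777}$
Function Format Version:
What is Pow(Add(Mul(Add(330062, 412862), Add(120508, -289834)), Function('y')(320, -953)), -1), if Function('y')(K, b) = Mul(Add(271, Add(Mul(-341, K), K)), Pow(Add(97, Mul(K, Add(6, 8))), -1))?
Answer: Rational(-4577, 575769890506777) ≈ -7.9493e-12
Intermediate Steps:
Function('y')(K, b) = Mul(Pow(Add(97, Mul(14, K)), -1), Add(271, Mul(-340, K))) (Function('y')(K, b) = Mul(Add(271, Mul(-340, K)), Pow(Add(97, Mul(K, 14)), -1)) = Mul(Add(271, Mul(-340, K)), Pow(Add(97, Mul(14, K)), -1)) = Mul(Pow(Add(97, Mul(14, K)), -1), Add(271, Mul(-340, K))))
Pow(Add(Mul(Add(330062, 412862), Add(120508, -289834)), Function('y')(320, -953)), -1) = Pow(Add(Mul(Add(330062, 412862), Add(120508, -289834)), Mul(Pow(Add(97, Mul(14, 320)), -1), Add(271, Mul(-340, 320)))), -1) = Pow(Add(Mul(742924, -169326), Mul(Pow(Add(97, 4480), -1), Add(271, -108800))), -1) = Pow(Add(-125796349224, Mul(Pow(4577, -1), -108529)), -1) = Pow(Add(-125796349224, Mul(Rational(1, 4577), -108529)), -1) = Pow(Add(-125796349224, Rational(-108529, 4577)), -1) = Pow(Rational(-575769890506777, 4577), -1) = Rational(-4577, 575769890506777)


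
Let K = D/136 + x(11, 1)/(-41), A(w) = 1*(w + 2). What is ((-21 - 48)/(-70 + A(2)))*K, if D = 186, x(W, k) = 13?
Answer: 67367/61336 ≈ 1.0983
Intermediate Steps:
A(w) = 2 + w (A(w) = 1*(2 + w) = 2 + w)
K = 2929/2788 (K = 186/136 + 13/(-41) = 186*(1/136) + 13*(-1/41) = 93/68 - 13/41 = 2929/2788 ≈ 1.0506)
((-21 - 48)/(-70 + A(2)))*K = ((-21 - 48)/(-70 + (2 + 2)))*(2929/2788) = -69/(-70 + 4)*(2929/2788) = -69/(-66)*(2929/2788) = -69*(-1/66)*(2929/2788) = (23/22)*(2929/2788) = 67367/61336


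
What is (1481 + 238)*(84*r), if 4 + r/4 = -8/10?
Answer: -13862016/5 ≈ -2.7724e+6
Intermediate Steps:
r = -96/5 (r = -16 + 4*(-8/10) = -16 + 4*(-8*⅒) = -16 + 4*(-⅘) = -16 - 16/5 = -96/5 ≈ -19.200)
(1481 + 238)*(84*r) = (1481 + 238)*(84*(-96/5)) = 1719*(-8064/5) = -13862016/5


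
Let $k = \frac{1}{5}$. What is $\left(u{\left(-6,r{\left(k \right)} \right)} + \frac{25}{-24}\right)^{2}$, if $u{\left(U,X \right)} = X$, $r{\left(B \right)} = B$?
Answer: $\frac{10201}{14400} \approx 0.7084$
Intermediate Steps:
$k = \frac{1}{5} \approx 0.2$
$\left(u{\left(-6,r{\left(k \right)} \right)} + \frac{25}{-24}\right)^{2} = \left(\frac{1}{5} + \frac{25}{-24}\right)^{2} = \left(\frac{1}{5} + 25 \left(- \frac{1}{24}\right)\right)^{2} = \left(\frac{1}{5} - \frac{25}{24}\right)^{2} = \left(- \frac{101}{120}\right)^{2} = \frac{10201}{14400}$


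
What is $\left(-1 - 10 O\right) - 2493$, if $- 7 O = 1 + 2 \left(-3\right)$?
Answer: $- \frac{17508}{7} \approx -2501.1$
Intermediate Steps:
$O = \frac{5}{7}$ ($O = - \frac{1 + 2 \left(-3\right)}{7} = - \frac{1 - 6}{7} = \left(- \frac{1}{7}\right) \left(-5\right) = \frac{5}{7} \approx 0.71429$)
$\left(-1 - 10 O\right) - 2493 = \left(-1 - \frac{50}{7}\right) - 2493 = - \frac{57}{7} - 2493 = - \frac{17508}{7}$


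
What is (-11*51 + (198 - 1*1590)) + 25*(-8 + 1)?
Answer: -2128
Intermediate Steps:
(-11*51 + (198 - 1*1590)) + 25*(-8 + 1) = (-561 + (198 - 1590)) + 25*(-7) = (-561 - 1392) - 175 = -1953 - 175 = -2128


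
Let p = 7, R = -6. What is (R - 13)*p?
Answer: -133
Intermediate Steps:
(R - 13)*p = (-6 - 13)*7 = -19*7 = -133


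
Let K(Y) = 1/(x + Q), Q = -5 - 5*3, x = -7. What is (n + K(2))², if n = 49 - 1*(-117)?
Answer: 20079361/729 ≈ 27544.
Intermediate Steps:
Q = -20 (Q = -5 - 15 = -20)
n = 166 (n = 49 + 117 = 166)
K(Y) = -1/27 (K(Y) = 1/(-7 - 20) = 1/(-27) = -1/27)
(n + K(2))² = (166 - 1/27)² = (4481/27)² = 20079361/729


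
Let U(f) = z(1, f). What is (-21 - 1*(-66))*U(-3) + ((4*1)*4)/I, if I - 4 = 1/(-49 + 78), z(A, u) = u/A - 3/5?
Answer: -18490/117 ≈ -158.03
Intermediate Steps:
z(A, u) = -⅗ + u/A (z(A, u) = u/A - 3*⅕ = u/A - ⅗ = -⅗ + u/A)
U(f) = -⅗ + f (U(f) = -⅗ + f/1 = -⅗ + f*1 = -⅗ + f)
I = 117/29 (I = 4 + 1/(-49 + 78) = 4 + 1/29 = 117/29 ≈ 4.0345)
(-21 - 1*(-66))*U(-3) + ((4*1)*4)/I = (-21 - 1*(-66))*(-⅗ - 3) + ((4*1)*4)/(117/29) = (-21 + 66)*(-18/5) + (4*4)*(29/117) = 45*(-18/5) + 16*(29/117) = -162 + 464/117 = -18490/117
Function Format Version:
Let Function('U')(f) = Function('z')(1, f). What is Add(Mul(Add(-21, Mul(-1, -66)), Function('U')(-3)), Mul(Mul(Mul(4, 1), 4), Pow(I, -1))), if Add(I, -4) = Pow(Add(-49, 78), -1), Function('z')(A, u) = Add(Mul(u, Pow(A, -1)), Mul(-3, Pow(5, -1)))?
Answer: Rational(-18490, 117) ≈ -158.03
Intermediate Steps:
Function('z')(A, u) = Add(Rational(-3, 5), Mul(u, Pow(A, -1))) (Function('z')(A, u) = Add(Mul(u, Pow(A, -1)), Mul(-3, Rational(1, 5))) = Add(Mul(u, Pow(A, -1)), Rational(-3, 5)) = Add(Rational(-3, 5), Mul(u, Pow(A, -1))))
Function('U')(f) = Add(Rational(-3, 5), f) (Function('U')(f) = Add(Rational(-3, 5), Mul(f, Pow(1, -1))) = Add(Rational(-3, 5), Mul(f, 1)) = Add(Rational(-3, 5), f))
I = Rational(117, 29) (I = Add(4, Pow(Add(-49, 78), -1)) = Add(4, Pow(29, -1)) = Add(4, Rational(1, 29)) = Rational(117, 29) ≈ 4.0345)
Add(Mul(Add(-21, Mul(-1, -66)), Function('U')(-3)), Mul(Mul(Mul(4, 1), 4), Pow(I, -1))) = Add(Mul(Add(-21, Mul(-1, -66)), Add(Rational(-3, 5), -3)), Mul(Mul(Mul(4, 1), 4), Pow(Rational(117, 29), -1))) = Add(Mul(Add(-21, 66), Rational(-18, 5)), Mul(Mul(4, 4), Rational(29, 117))) = Add(Mul(45, Rational(-18, 5)), Mul(16, Rational(29, 117))) = Add(-162, Rational(464, 117)) = Rational(-18490, 117)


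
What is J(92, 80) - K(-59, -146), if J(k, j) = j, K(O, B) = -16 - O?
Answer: 37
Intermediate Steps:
J(92, 80) - K(-59, -146) = 80 - (-16 - 1*(-59)) = 80 - (-16 + 59) = 80 - 1*43 = 80 - 43 = 37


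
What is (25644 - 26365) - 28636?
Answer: -29357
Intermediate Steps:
(25644 - 26365) - 28636 = -721 - 28636 = -29357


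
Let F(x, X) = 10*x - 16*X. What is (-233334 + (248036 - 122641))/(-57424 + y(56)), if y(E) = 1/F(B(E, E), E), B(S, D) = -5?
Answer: 102110294/54323105 ≈ 1.8797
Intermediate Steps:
F(x, X) = -16*X + 10*x
y(E) = 1/(-50 - 16*E) (y(E) = 1/(-16*E + 10*(-5)) = 1/(-16*E - 50) = 1/(-50 - 16*E))
(-233334 + (248036 - 122641))/(-57424 + y(56)) = (-233334 + (248036 - 122641))/(-57424 - 1/(50 + 16*56)) = (-233334 + 125395)/(-57424 - 1/(50 + 896)) = -107939/(-57424 - 1/946) = -107939/(-54323105/946) = -107939*(-946/54323105) = 102110294/54323105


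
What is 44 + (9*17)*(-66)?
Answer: -10054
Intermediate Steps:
44 + (9*17)*(-66) = 44 + 153*(-66) = 44 - 10098 = -10054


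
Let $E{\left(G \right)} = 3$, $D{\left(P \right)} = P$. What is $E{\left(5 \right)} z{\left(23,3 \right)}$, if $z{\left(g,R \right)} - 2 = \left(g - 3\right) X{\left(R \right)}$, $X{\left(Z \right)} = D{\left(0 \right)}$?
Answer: $6$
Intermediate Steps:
$X{\left(Z \right)} = 0$
$z{\left(g,R \right)} = 2$ ($z{\left(g,R \right)} = 2 + \left(g - 3\right) 0 = 2 + \left(-3 + g\right) 0 = 2 + 0 = 2$)
$E{\left(5 \right)} z{\left(23,3 \right)} = 3 \cdot 2 = 6$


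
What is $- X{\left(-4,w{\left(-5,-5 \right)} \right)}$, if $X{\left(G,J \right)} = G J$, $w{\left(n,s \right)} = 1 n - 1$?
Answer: $-24$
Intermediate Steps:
$w{\left(n,s \right)} = -1 + n$ ($w{\left(n,s \right)} = n - 1 = -1 + n$)
$- X{\left(-4,w{\left(-5,-5 \right)} \right)} = - \left(-4\right) \left(-1 - 5\right) = - \left(-4\right) \left(-6\right) = \left(-1\right) 24 = -24$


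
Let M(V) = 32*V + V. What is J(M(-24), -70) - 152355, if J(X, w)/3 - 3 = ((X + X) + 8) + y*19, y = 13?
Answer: -156333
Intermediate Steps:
M(V) = 33*V
J(X, w) = 774 + 6*X (J(X, w) = 9 + 3*(((X + X) + 8) + 13*19) = 9 + 3*((2*X + 8) + 247) = 9 + 3*((8 + 2*X) + 247) = 9 + 3*(255 + 2*X) = 9 + (765 + 6*X) = 774 + 6*X)
J(M(-24), -70) - 152355 = (774 + 6*(33*(-24))) - 152355 = (774 + 6*(-792)) - 152355 = (774 - 4752) - 152355 = -3978 - 152355 = -156333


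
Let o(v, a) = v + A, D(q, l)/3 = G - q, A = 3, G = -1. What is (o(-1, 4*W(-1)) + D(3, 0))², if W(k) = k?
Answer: 100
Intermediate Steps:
D(q, l) = -3 - 3*q (D(q, l) = 3*(-1 - q) = -3 - 3*q)
o(v, a) = 3 + v (o(v, a) = v + 3 = 3 + v)
(o(-1, 4*W(-1)) + D(3, 0))² = ((3 - 1) + (-3 - 3*3))² = (2 + (-3 - 9))² = (2 - 12)² = (-10)² = 100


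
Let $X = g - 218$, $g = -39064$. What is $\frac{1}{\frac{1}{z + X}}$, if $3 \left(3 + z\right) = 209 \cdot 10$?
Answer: $- \frac{115765}{3} \approx -38588.0$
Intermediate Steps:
$z = \frac{2081}{3}$ ($z = -3 + \frac{209 \cdot 10}{3} = -3 + \frac{1}{3} \cdot 2090 = -3 + \frac{2090}{3} = \frac{2081}{3} \approx 693.67$)
$X = -39282$ ($X = -39064 - 218 = -39282$)
$\frac{1}{\frac{1}{z + X}} = \frac{1}{\frac{1}{\frac{2081}{3} - 39282}} = \frac{1}{\frac{1}{- \frac{115765}{3}}} = \frac{1}{- \frac{3}{115765}} = - \frac{115765}{3}$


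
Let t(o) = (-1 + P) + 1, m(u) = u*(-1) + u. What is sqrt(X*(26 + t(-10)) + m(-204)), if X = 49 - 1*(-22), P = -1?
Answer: 5*sqrt(71) ≈ 42.131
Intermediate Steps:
m(u) = 0 (m(u) = -u + u = 0)
t(o) = -1 (t(o) = (-1 - 1) + 1 = -2 + 1 = -1)
X = 71 (X = 49 + 22 = 71)
sqrt(X*(26 + t(-10)) + m(-204)) = sqrt(71*(26 - 1) + 0) = sqrt(71*25 + 0) = sqrt(1775 + 0) = sqrt(1775) = 5*sqrt(71)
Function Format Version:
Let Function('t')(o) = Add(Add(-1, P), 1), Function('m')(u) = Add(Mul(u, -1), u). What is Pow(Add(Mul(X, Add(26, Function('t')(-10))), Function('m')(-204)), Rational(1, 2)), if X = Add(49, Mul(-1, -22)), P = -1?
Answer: Mul(5, Pow(71, Rational(1, 2))) ≈ 42.131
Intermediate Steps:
Function('m')(u) = 0 (Function('m')(u) = Add(Mul(-1, u), u) = 0)
Function('t')(o) = -1 (Function('t')(o) = Add(Add(-1, -1), 1) = Add(-2, 1) = -1)
X = 71 (X = Add(49, 22) = 71)
Pow(Add(Mul(X, Add(26, Function('t')(-10))), Function('m')(-204)), Rational(1, 2)) = Pow(Add(Mul(71, Add(26, -1)), 0), Rational(1, 2)) = Pow(Add(Mul(71, 25), 0), Rational(1, 2)) = Pow(Add(1775, 0), Rational(1, 2)) = Pow(1775, Rational(1, 2)) = Mul(5, Pow(71, Rational(1, 2)))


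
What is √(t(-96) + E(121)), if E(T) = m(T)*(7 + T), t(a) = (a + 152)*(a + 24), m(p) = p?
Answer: 8*√179 ≈ 107.03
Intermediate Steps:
t(a) = (24 + a)*(152 + a) (t(a) = (152 + a)*(24 + a) = (24 + a)*(152 + a))
E(T) = T*(7 + T)
√(t(-96) + E(121)) = √((3648 + (-96)² + 176*(-96)) + 121*(7 + 121)) = √((3648 + 9216 - 16896) + 121*128) = √(-4032 + 15488) = √11456 = 8*√179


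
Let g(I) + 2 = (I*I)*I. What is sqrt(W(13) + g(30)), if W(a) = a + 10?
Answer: sqrt(27021) ≈ 164.38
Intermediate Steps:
g(I) = -2 + I**3 (g(I) = -2 + (I*I)*I = -2 + I**2*I = -2 + I**3)
W(a) = 10 + a
sqrt(W(13) + g(30)) = sqrt((10 + 13) + (-2 + 30**3)) = sqrt(23 + (-2 + 27000)) = sqrt(23 + 26998) = sqrt(27021)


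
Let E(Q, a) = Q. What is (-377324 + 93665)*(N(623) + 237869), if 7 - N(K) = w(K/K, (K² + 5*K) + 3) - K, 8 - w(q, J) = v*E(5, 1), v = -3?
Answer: -67645863684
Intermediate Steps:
w(q, J) = 23 (w(q, J) = 8 - (-3)*5 = 8 - 1*(-15) = 8 + 15 = 23)
N(K) = -16 + K (N(K) = 7 - (23 - K) = 7 + (-23 + K) = -16 + K)
(-377324 + 93665)*(N(623) + 237869) = (-377324 + 93665)*((-16 + 623) + 237869) = -283659*(607 + 237869) = -283659*238476 = -67645863684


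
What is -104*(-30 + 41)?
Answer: -1144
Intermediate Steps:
-104*(-30 + 41) = -104*11 = -1144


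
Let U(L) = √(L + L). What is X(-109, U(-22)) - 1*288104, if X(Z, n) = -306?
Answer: -288410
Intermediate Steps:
U(L) = √2*√L (U(L) = √(2*L) = √2*√L)
X(-109, U(-22)) - 1*288104 = -306 - 1*288104 = -306 - 288104 = -288410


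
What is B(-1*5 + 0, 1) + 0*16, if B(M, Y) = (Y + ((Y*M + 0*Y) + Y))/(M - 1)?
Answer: ½ ≈ 0.50000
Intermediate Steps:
B(M, Y) = (2*Y + M*Y)/(-1 + M) (B(M, Y) = (Y + ((M*Y + 0) + Y))/(-1 + M) = (Y + (M*Y + Y))/(-1 + M) = (Y + (Y + M*Y))/(-1 + M) = (2*Y + M*Y)/(-1 + M))
B(-1*5 + 0, 1) + 0*16 = 1*(2 + (-1*5 + 0))/(-1 + (-1*5 + 0)) + 0*16 = 1*(2 + (-5 + 0))/(-1 + (-5 + 0)) + 0 = 1*(2 - 5)/(-1 - 5) + 0 = 1*(-3)/(-6) + 0 = 1*(-⅙)*(-3) + 0 = ½ + 0 = ½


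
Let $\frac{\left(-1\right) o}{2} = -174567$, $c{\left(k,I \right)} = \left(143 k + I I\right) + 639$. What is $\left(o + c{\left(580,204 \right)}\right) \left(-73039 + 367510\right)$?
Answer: $139676134959$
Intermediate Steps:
$c{\left(k,I \right)} = 639 + I^{2} + 143 k$ ($c{\left(k,I \right)} = \left(143 k + I^{2}\right) + 639 = \left(I^{2} + 143 k\right) + 639 = 639 + I^{2} + 143 k$)
$o = 349134$ ($o = \left(-2\right) \left(-174567\right) = 349134$)
$\left(o + c{\left(580,204 \right)}\right) \left(-73039 + 367510\right) = \left(349134 + \left(639 + 204^{2} + 143 \cdot 580\right)\right) \left(-73039 + 367510\right) = \left(349134 + \left(639 + 41616 + 82940\right)\right) 294471 = \left(349134 + 125195\right) 294471 = 474329 \cdot 294471 = 139676134959$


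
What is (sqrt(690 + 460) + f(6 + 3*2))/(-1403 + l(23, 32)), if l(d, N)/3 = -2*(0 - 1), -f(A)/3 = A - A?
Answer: -5*sqrt(46)/1397 ≈ -0.024275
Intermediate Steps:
f(A) = 0 (f(A) = -3*(A - A) = -3*0 = 0)
l(d, N) = 6 (l(d, N) = 3*(-2*(0 - 1)) = 3*(-2*(-1)) = 3*2 = 6)
(sqrt(690 + 460) + f(6 + 3*2))/(-1403 + l(23, 32)) = (sqrt(690 + 460) + 0)/(-1403 + 6) = (sqrt(1150) + 0)/(-1397) = (5*sqrt(46) + 0)*(-1/1397) = (5*sqrt(46))*(-1/1397) = -5*sqrt(46)/1397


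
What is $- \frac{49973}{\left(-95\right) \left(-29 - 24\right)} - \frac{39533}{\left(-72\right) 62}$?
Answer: $- \frac{24030817}{22476240} \approx -1.0692$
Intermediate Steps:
$- \frac{49973}{\left(-95\right) \left(-29 - 24\right)} - \frac{39533}{\left(-72\right) 62} = - \frac{49973}{\left(-95\right) \left(-53\right)} - \frac{39533}{-4464} = - \frac{49973}{5035} - - \frac{39533}{4464} = \left(-49973\right) \frac{1}{5035} + \frac{39533}{4464} = - \frac{49973}{5035} + \frac{39533}{4464} = - \frac{24030817}{22476240}$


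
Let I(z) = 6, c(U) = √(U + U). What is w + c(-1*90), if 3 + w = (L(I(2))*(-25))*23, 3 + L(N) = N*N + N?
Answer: -22428 + 6*I*√5 ≈ -22428.0 + 13.416*I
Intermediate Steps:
c(U) = √2*√U (c(U) = √(2*U) = √2*√U)
L(N) = -3 + N + N² (L(N) = -3 + (N*N + N) = -3 + (N² + N) = -3 + (N + N²) = -3 + N + N²)
w = -22428 (w = -3 + ((-3 + 6 + 6²)*(-25))*23 = -3 + ((-3 + 6 + 36)*(-25))*23 = -3 + (39*(-25))*23 = -3 - 975*23 = -3 - 22425 = -22428)
w + c(-1*90) = -22428 + √2*√(-1*90) = -22428 + √2*√(-90) = -22428 + √2*(3*I*√10) = -22428 + 6*I*√5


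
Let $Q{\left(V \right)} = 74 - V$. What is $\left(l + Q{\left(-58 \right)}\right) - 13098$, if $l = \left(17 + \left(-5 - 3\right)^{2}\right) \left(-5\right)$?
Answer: $-13371$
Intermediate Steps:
$l = -405$ ($l = \left(17 + \left(-8\right)^{2}\right) \left(-5\right) = \left(17 + 64\right) \left(-5\right) = 81 \left(-5\right) = -405$)
$\left(l + Q{\left(-58 \right)}\right) - 13098 = \left(-405 + \left(74 - -58\right)\right) - 13098 = \left(-405 + \left(74 + 58\right)\right) - 13098 = \left(-405 + 132\right) - 13098 = -273 - 13098 = -13371$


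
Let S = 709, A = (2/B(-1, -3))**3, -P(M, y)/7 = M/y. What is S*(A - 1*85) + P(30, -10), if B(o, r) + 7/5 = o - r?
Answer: -917588/27 ≈ -33985.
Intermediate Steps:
B(o, r) = -7/5 + o - r (B(o, r) = -7/5 + (o - r) = -7/5 + o - r)
P(M, y) = -7*M/y
A = 1000/27 (A = (2/(-7/5 - 1 - 1*(-3)))**3 = (2/(-7/5 - 1 + 3))**3 = (2/(3/5))**3 = (2*(5/3))**3 = (10/3)**3 = 1000/27 ≈ 37.037)
S*(A - 1*85) + P(30, -10) = 709*(1000/27 - 1*85) - 7*30/(-10) = 709*(1000/27 - 85) - 7*30*(-1/10) = 709*(-1295/27) + 21 = -918155/27 + 21 = -917588/27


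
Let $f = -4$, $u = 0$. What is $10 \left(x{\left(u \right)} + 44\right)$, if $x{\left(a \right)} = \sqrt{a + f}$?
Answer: $440 + 20 i \approx 440.0 + 20.0 i$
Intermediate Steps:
$x{\left(a \right)} = \sqrt{-4 + a}$ ($x{\left(a \right)} = \sqrt{a - 4} = \sqrt{-4 + a}$)
$10 \left(x{\left(u \right)} + 44\right) = 10 \left(\sqrt{-4 + 0} + 44\right) = 10 \left(\sqrt{-4} + 44\right) = 10 \left(2 i + 44\right) = 10 \left(44 + 2 i\right) = 440 + 20 i$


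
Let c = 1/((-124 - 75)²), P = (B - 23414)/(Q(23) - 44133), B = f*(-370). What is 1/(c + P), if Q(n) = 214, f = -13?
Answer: 1739236319/736780923 ≈ 2.3606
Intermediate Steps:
B = 4810 (B = -13*(-370) = 4810)
P = 18604/43919 (P = (4810 - 23414)/(214 - 44133) = -18604/(-43919) = -18604*(-1/43919) = 18604/43919 ≈ 0.42360)
c = 1/39601 (c = 1/((-199)²) = 1/39601 ≈ 2.5252e-5)
1/(c + P) = 1/(1/39601 + 18604/43919) = 1/(736780923/1739236319) = 1739236319/736780923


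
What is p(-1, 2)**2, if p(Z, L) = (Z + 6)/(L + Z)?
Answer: 25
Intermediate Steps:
p(Z, L) = (6 + Z)/(L + Z)
p(-1, 2)**2 = ((6 - 1)/(2 - 1))**2 = (5/1)**2 = (1*5)**2 = 5**2 = 25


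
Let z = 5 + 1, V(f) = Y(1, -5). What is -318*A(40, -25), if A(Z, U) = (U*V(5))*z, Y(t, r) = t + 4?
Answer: 238500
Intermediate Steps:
Y(t, r) = 4 + t
V(f) = 5 (V(f) = 4 + 1 = 5)
z = 6
A(Z, U) = 30*U (A(Z, U) = (U*5)*6 = (5*U)*6 = 30*U)
-318*A(40, -25) = -9540*(-25) = -318*(-750) = 238500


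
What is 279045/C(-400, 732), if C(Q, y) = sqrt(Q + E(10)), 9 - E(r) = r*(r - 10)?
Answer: -279045*I*sqrt(391)/391 ≈ -14112.0*I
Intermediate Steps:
E(r) = 9 - r*(-10 + r) (E(r) = 9 - r*(r - 10) = 9 - r*(-10 + r))
C(Q, y) = sqrt(9 + Q) (C(Q, y) = sqrt(Q + (9 - 1*10**2 + 10*10)) = sqrt(Q + (9 - 1*100 + 100)) = sqrt(Q + (9 - 100 + 100)) = sqrt(Q + 9) = sqrt(9 + Q))
279045/C(-400, 732) = 279045/(sqrt(9 - 400)) = 279045/(sqrt(-391)) = 279045/((I*sqrt(391))) = 279045*(-I*sqrt(391)/391) = -279045*I*sqrt(391)/391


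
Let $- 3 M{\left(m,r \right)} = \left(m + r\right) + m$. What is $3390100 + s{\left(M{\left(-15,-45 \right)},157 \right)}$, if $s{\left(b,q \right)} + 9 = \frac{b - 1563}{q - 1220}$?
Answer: $\frac{3603668271}{1063} \approx 3.3901 \cdot 10^{6}$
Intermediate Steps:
$M{\left(m,r \right)} = - \frac{2 m}{3} - \frac{r}{3}$ ($M{\left(m,r \right)} = - \frac{\left(m + r\right) + m}{3} = - \frac{r + 2 m}{3} = - \frac{2 m}{3} - \frac{r}{3}$)
$s{\left(b,q \right)} = -9 + \frac{-1563 + b}{-1220 + q}$ ($s{\left(b,q \right)} = -9 + \frac{b - 1563}{q - 1220} = -9 + \frac{-1563 + b}{-1220 + q}$)
$3390100 + s{\left(M{\left(-15,-45 \right)},157 \right)} = 3390100 + \frac{9417 - -25 - 1413}{-1220 + 157} = 3390100 + \frac{9417 + \left(10 + 15\right) - 1413}{-1063} = 3390100 - \frac{9417 + 25 - 1413}{1063} = 3390100 - \frac{8029}{1063} = \frac{3603668271}{1063}$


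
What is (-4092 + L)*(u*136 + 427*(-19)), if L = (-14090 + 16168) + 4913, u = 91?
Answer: 12358437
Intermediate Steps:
L = 6991 (L = 2078 + 4913 = 6991)
(-4092 + L)*(u*136 + 427*(-19)) = (-4092 + 6991)*(91*136 + 427*(-19)) = 2899*(12376 - 8113) = 2899*4263 = 12358437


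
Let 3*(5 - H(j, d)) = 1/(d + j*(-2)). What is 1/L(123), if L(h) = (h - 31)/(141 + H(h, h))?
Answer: 53875/33948 ≈ 1.5870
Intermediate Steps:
H(j, d) = 5 - 1/(3*(d - 2*j)) (H(j, d) = 5 - 1/(3*(d + j*(-2))) = 5 - 1/(3*(d - 2*j)))
L(h) = (-31 + h)/(141 - (-1 - 15*h)/(3*h)) (L(h) = (h - 31)/(141 + (-1 - 30*h + 15*h)/(3*(h - 2*h))) = (-31 + h)/(141 + (-1 - 15*h)/(3*((-h)))) = (-31 + h)/(141 + (-1/h)*(-1 - 15*h)/3) = (-31 + h)/(141 - (-1 - 15*h)/(3*h)))
1/L(123) = 1/(3*123*(-31 + 123)/(1 + 438*123)) = 1/(3*123*92/(1 + 53874)) = 1/(3*123*92/53875) = 1/(3*123*(1/53875)*92) = 1/(33948/53875) = 53875/33948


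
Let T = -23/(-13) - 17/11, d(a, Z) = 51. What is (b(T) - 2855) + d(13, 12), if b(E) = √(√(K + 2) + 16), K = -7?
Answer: -2804 + √(16 + I*√5) ≈ -2800.0 + 0.27883*I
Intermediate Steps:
T = 32/143 (T = -23*(-1/13) - 17*1/11 = 23/13 - 17/11 = 32/143 ≈ 0.22378)
b(E) = √(16 + I*√5) (b(E) = √(√(-7 + 2) + 16) = √(√(-5) + 16) = √(I*√5 + 16) = √(16 + I*√5))
(b(T) - 2855) + d(13, 12) = (√(16 + I*√5) - 2855) + 51 = (-2855 + √(16 + I*√5)) + 51 = -2804 + √(16 + I*√5)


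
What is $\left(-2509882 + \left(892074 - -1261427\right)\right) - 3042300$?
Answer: $-3398681$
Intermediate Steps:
$\left(-2509882 + \left(892074 - -1261427\right)\right) - 3042300 = \left(-2509882 + \left(892074 + 1261427\right)\right) - 3042300 = \left(-2509882 + 2153501\right) - 3042300 = -356381 - 3042300 = -3398681$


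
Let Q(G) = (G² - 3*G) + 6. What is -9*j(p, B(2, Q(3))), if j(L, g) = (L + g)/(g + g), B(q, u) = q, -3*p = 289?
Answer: 849/4 ≈ 212.25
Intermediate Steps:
p = -289/3 (p = -⅓*289 = -289/3 ≈ -96.333)
Q(G) = 6 + G² - 3*G
j(L, g) = (L + g)/(2*g) (j(L, g) = (L + g)/((2*g)) = (L + g)*(1/(2*g)) = (L + g)/(2*g))
-9*j(p, B(2, Q(3))) = -9*(-289/3 + 2)/(2*2) = -9*(-283)/(2*2*3) = -9*(-283/12) = 849/4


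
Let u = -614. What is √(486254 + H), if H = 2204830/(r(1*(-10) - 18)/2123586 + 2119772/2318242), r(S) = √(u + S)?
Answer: √(486254 + 5427173893200985980/(2250759071196 + 1159121*I*√642)) ≈ 1702.2 - 0.009*I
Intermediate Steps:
r(S) = √(-614 + S)
H = 2204830/(1059886/1159121 + I*√642/2123586) (H = 2204830/(√(-614 + (1*(-10) - 18))/2123586 + 2119772/2318242) = 2204830/(√(-614 + (-10 - 18))*(1/2123586) + 2119772*(1/2318242)) = 2204830/(√(-614 - 28)*(1/2123586) + 1059886/1159121) = 2204830/(√(-642)*(1/2123586) + 1059886/1159121) = 2204830/((I*√642)*(1/2123586) + 1059886/1159121) = 2204830/(I*√642/2123586 + 1059886/1159121) = 2204830/(1059886/1159121 + I*√642/2123586) ≈ 2.4113e+6 - 31.464*I)
√(486254 + H) = √(486254 + (2035876811846705083949369638680/844319399572274512524323 - 1048458538376836678353930*I*√642/844319399572274512524323)) = √(2446430497166321854762371794722/844319399572274512524323 - 1048458538376836678353930*I*√642/844319399572274512524323)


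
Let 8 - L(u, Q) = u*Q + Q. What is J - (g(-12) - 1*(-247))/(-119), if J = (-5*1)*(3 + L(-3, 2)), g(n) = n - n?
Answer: -8678/119 ≈ -72.924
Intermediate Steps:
g(n) = 0
L(u, Q) = 8 - Q - Q*u (L(u, Q) = 8 - (u*Q + Q) = 8 - (Q*u + Q) = 8 - (Q + Q*u) = 8 + (-Q - Q*u) = 8 - Q - Q*u)
J = -75 (J = (-5*1)*(3 + (8 - 1*2 - 1*2*(-3))) = -5*(3 + (8 - 2 + 6)) = -5*(3 + 12) = -5*15 = -75)
J - (g(-12) - 1*(-247))/(-119) = -75 - (0 - 1*(-247))/(-119) = -75 - (0 + 247)*(-1)/119 = -75 - 247*(-1)/119 = -75 - 1*(-247/119) = -75 + 247/119 = -8678/119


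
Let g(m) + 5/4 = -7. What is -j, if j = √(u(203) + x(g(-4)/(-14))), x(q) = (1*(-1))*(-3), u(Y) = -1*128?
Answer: -5*I*√5 ≈ -11.18*I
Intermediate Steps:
g(m) = -33/4 (g(m) = -5/4 - 7 = -33/4)
u(Y) = -128
x(q) = 3 (x(q) = -1*(-3) = 3)
j = 5*I*√5 (j = √(-128 + 3) = √(-125) = 5*I*√5 ≈ 11.18*I)
-j = -5*I*√5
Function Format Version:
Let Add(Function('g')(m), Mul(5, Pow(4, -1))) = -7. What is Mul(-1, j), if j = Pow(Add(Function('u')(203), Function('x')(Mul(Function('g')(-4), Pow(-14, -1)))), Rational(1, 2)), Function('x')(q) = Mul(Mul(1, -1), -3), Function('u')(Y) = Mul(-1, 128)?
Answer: Mul(-5, I, Pow(5, Rational(1, 2))) ≈ Mul(-11.180, I)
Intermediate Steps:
Function('g')(m) = Rational(-33, 4) (Function('g')(m) = Add(Rational(-5, 4), -7) = Rational(-33, 4))
Function('u')(Y) = -128
Function('x')(q) = 3 (Function('x')(q) = Mul(-1, -3) = 3)
j = Mul(5, I, Pow(5, Rational(1, 2))) (j = Pow(Add(-128, 3), Rational(1, 2)) = Pow(-125, Rational(1, 2)) = Mul(5, I, Pow(5, Rational(1, 2))) ≈ Mul(11.180, I))
Mul(-1, j) = Mul(-1, Mul(5, I, Pow(5, Rational(1, 2)))) = Mul(-5, I, Pow(5, Rational(1, 2)))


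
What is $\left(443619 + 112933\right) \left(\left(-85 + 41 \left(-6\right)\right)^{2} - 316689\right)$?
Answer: $-115277502656$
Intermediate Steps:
$\left(443619 + 112933\right) \left(\left(-85 + 41 \left(-6\right)\right)^{2} - 316689\right) = 556552 \left(\left(-85 - 246\right)^{2} - 316689\right) = 556552 \left(\left(-331\right)^{2} - 316689\right) = 556552 \left(109561 - 316689\right) = 556552 \left(-207128\right) = -115277502656$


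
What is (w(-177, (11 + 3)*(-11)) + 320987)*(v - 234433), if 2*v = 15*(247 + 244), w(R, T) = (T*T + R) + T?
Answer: -79464011186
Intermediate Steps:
w(R, T) = R + T + T**2 (w(R, T) = (T**2 + R) + T = (R + T**2) + T = R + T + T**2)
v = 7365/2 (v = (15*(247 + 244))/2 = (15*491)/2 = (1/2)*7365 = 7365/2 ≈ 3682.5)
(w(-177, (11 + 3)*(-11)) + 320987)*(v - 234433) = ((-177 + (11 + 3)*(-11) + ((11 + 3)*(-11))**2) + 320987)*(7365/2 - 234433) = ((-177 + 14*(-11) + (14*(-11))**2) + 320987)*(-461501/2) = ((-177 - 154 + (-154)**2) + 320987)*(-461501/2) = ((-177 - 154 + 23716) + 320987)*(-461501/2) = (23385 + 320987)*(-461501/2) = 344372*(-461501/2) = -79464011186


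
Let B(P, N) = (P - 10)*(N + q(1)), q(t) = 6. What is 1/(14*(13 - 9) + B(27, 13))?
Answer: 1/379 ≈ 0.0026385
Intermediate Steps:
B(P, N) = (-10 + P)*(6 + N) (B(P, N) = (P - 10)*(N + 6) = (-10 + P)*(6 + N))
1/(14*(13 - 9) + B(27, 13)) = 1/(14*(13 - 9) + (-60 - 10*13 + 6*27 + 13*27)) = 1/(14*4 + (-60 - 130 + 162 + 351)) = 1/(56 + 323) = 1/379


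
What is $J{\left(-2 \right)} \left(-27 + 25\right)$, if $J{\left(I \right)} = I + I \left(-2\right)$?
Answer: $-4$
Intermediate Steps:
$J{\left(I \right)} = - I$ ($J{\left(I \right)} = I - 2 I = - I$)
$J{\left(-2 \right)} \left(-27 + 25\right) = \left(-1\right) \left(-2\right) \left(-27 + 25\right) = 2 \left(-2\right) = -4$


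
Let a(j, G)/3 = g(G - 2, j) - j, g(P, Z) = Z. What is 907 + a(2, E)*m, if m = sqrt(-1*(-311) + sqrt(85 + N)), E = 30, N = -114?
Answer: 907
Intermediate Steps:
a(j, G) = 0 (a(j, G) = 3*(j - j) = 3*0 = 0)
m = sqrt(311 + I*sqrt(29)) (m = sqrt(-1*(-311) + sqrt(85 - 114)) = sqrt(311 + sqrt(-29)) = sqrt(311 + I*sqrt(29)) ≈ 17.636 + 0.1527*I)
907 + a(2, E)*m = 907 + 0*sqrt(311 + I*sqrt(29)) = 907 + 0 = 907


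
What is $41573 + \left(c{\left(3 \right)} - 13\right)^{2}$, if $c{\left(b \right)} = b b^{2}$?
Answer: $41769$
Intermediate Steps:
$c{\left(b \right)} = b^{3}$
$41573 + \left(c{\left(3 \right)} - 13\right)^{2} = 41573 + \left(3^{3} - 13\right)^{2} = 41573 + \left(27 - 13\right)^{2} = 41573 + 14^{2} = 41573 + 196 = 41769$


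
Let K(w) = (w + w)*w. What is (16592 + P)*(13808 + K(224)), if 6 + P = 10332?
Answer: 3072958880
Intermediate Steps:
K(w) = 2*w² (K(w) = (2*w)*w = 2*w²)
P = 10326 (P = -6 + 10332 = 10326)
(16592 + P)*(13808 + K(224)) = (16592 + 10326)*(13808 + 2*224²) = 26918*(13808 + 2*50176) = 26918*(13808 + 100352) = 26918*114160 = 3072958880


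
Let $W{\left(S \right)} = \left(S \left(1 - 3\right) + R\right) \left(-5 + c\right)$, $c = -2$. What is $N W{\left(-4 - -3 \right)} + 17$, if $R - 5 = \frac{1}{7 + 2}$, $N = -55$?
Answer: $\frac{24793}{9} \approx 2754.8$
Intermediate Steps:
$R = \frac{46}{9}$ ($R = 5 + \frac{1}{7 + 2} = 5 + \frac{1}{9} = \frac{46}{9} \approx 5.1111$)
$W{\left(S \right)} = - \frac{322}{9} + 14 S$ ($W{\left(S \right)} = \left(S \left(1 - 3\right) + \frac{46}{9}\right) \left(-5 - 2\right) = \left(S \left(-2\right) + \frac{46}{9}\right) \left(-7\right) = \left(- 2 S + \frac{46}{9}\right) \left(-7\right) = \left(\frac{46}{9} - 2 S\right) \left(-7\right) = - \frac{322}{9} + 14 S$)
$N W{\left(-4 - -3 \right)} + 17 = - 55 \left(- \frac{322}{9} + 14 \left(-4 - -3\right)\right) + 17 = - 55 \left(- \frac{322}{9} + 14 \left(-4 + 3\right)\right) + 17 = - 55 \left(- \frac{322}{9} + 14 \left(-1\right)\right) + 17 = - 55 \left(- \frac{322}{9} - 14\right) + 17 = \left(-55\right) \left(- \frac{448}{9}\right) + 17 = \frac{24640}{9} + 17 = \frac{24793}{9}$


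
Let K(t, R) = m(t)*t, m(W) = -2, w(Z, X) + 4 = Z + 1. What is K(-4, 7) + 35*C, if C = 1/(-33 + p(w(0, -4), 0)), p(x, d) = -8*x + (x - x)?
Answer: 37/9 ≈ 4.1111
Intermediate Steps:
w(Z, X) = -3 + Z (w(Z, X) = -4 + (Z + 1) = -4 + (1 + Z) = -3 + Z)
p(x, d) = -8*x (p(x, d) = -8*x + 0 = -8*x)
C = -1/9 (C = 1/(-33 - 8*(-3 + 0)) = 1/(-33 - 8*(-3)) = 1/(-33 + 24) = 1/(-9) = -1/9 ≈ -0.11111)
K(t, R) = -2*t
K(-4, 7) + 35*C = -2*(-4) + 35*(-1/9) = 8 - 35/9 = 37/9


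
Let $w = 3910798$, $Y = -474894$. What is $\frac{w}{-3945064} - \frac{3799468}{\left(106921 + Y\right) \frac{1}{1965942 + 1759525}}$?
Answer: $\frac{1469514775738159135}{38202027244} \approx 3.8467 \cdot 10^{7}$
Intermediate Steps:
$\frac{w}{-3945064} - \frac{3799468}{\left(106921 + Y\right) \frac{1}{1965942 + 1759525}} = \frac{3910798}{-3945064} - \frac{3799468}{\left(106921 - 474894\right) \frac{1}{1965942 + 1759525}} = 3910798 \left(- \frac{1}{3945064}\right) - \frac{3799468}{\left(-367973\right) \frac{1}{3725467}} = - \frac{1955399}{1972532} - \frac{3799468}{\left(-367973\right) \frac{1}{3725467}} = - \frac{1955399}{1972532} - \frac{3799468}{- \frac{367973}{3725467}} = - \frac{1955399}{1972532} - - \frac{744989086924}{19367} = - \frac{1955399}{1972532} + \frac{744989086924}{19367} = \frac{1469514775738159135}{38202027244}$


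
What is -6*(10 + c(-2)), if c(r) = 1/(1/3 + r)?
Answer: -282/5 ≈ -56.400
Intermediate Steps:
c(r) = 1/(⅓ + r)
-6*(10 + c(-2)) = -6*(10 + 3/(1 + 3*(-2))) = -6*(10 + 3/(1 - 6)) = -6*(10 + 3/(-5)) = -6*(10 + 3*(-⅕)) = -6*(10 - ⅗) = -6*47/5 = -282/5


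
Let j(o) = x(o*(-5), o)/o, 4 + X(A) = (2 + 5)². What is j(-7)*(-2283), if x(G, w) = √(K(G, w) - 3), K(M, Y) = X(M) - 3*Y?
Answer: 6849*√7/7 ≈ 2588.7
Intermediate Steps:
X(A) = 45 (X(A) = -4 + (2 + 5)² = -4 + 7² = -4 + 49 = 45)
K(M, Y) = 45 - 3*Y
x(G, w) = √(42 - 3*w) (x(G, w) = √((45 - 3*w) - 3) = √(42 - 3*w))
j(o) = √(42 - 3*o)/o
j(-7)*(-2283) = (√(42 - 3*(-7))/(-7))*(-2283) = -√(42 + 21)/7*(-2283) = -3*√7/7*(-2283) = 6849*√7/7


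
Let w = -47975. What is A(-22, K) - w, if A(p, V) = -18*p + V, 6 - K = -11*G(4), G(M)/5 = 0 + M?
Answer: 48597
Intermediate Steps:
G(M) = 5*M (G(M) = 5*(0 + M) = 5*M)
K = 226 (K = 6 - (-11)*5*4 = 6 - (-11)*20 = 6 - 1*(-220) = 6 + 220 = 226)
A(p, V) = V - 18*p
A(-22, K) - w = (226 - 18*(-22)) - 1*(-47975) = (226 + 396) + 47975 = 622 + 47975 = 48597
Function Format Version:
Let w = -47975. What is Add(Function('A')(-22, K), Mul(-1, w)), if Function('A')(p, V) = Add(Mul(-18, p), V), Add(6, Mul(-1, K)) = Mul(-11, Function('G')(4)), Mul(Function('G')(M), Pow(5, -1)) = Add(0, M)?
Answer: 48597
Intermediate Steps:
Function('G')(M) = Mul(5, M) (Function('G')(M) = Mul(5, Add(0, M)) = Mul(5, M))
K = 226 (K = Add(6, Mul(-1, Mul(-11, Mul(5, 4)))) = Add(6, Mul(-1, Mul(-11, 20))) = Add(6, Mul(-1, -220)) = Add(6, 220) = 226)
Function('A')(p, V) = Add(V, Mul(-18, p))
Add(Function('A')(-22, K), Mul(-1, w)) = Add(Add(226, Mul(-18, -22)), Mul(-1, -47975)) = Add(Add(226, 396), 47975) = Add(622, 47975) = 48597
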